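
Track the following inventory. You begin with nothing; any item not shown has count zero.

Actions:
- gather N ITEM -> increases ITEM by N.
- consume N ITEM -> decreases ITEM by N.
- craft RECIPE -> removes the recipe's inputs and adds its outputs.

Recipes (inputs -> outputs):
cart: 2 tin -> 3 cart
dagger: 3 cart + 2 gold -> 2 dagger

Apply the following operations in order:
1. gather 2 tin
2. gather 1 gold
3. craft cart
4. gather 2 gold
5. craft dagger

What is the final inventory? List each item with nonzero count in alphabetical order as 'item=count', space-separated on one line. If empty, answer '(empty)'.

Answer: dagger=2 gold=1

Derivation:
After 1 (gather 2 tin): tin=2
After 2 (gather 1 gold): gold=1 tin=2
After 3 (craft cart): cart=3 gold=1
After 4 (gather 2 gold): cart=3 gold=3
After 5 (craft dagger): dagger=2 gold=1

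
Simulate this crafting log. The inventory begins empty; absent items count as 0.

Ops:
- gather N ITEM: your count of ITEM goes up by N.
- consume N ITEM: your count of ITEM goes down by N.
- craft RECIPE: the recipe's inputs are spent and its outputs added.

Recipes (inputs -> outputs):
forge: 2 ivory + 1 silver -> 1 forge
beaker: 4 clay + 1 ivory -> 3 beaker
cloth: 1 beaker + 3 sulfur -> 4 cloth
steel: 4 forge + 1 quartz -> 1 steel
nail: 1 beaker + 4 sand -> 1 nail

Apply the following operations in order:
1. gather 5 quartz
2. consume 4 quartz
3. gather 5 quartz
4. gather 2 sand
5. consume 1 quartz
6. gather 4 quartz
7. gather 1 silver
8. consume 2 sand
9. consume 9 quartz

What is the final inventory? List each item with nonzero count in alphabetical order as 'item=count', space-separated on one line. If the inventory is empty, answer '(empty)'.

Answer: silver=1

Derivation:
After 1 (gather 5 quartz): quartz=5
After 2 (consume 4 quartz): quartz=1
After 3 (gather 5 quartz): quartz=6
After 4 (gather 2 sand): quartz=6 sand=2
After 5 (consume 1 quartz): quartz=5 sand=2
After 6 (gather 4 quartz): quartz=9 sand=2
After 7 (gather 1 silver): quartz=9 sand=2 silver=1
After 8 (consume 2 sand): quartz=9 silver=1
After 9 (consume 9 quartz): silver=1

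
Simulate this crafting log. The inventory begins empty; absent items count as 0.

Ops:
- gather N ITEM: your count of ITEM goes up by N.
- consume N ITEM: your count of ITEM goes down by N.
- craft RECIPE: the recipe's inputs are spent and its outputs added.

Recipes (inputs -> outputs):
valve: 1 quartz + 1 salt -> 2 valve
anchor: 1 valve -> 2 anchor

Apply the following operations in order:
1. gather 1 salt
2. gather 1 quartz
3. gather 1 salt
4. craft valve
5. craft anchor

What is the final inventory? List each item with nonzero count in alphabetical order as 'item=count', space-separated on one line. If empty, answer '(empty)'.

Answer: anchor=2 salt=1 valve=1

Derivation:
After 1 (gather 1 salt): salt=1
After 2 (gather 1 quartz): quartz=1 salt=1
After 3 (gather 1 salt): quartz=1 salt=2
After 4 (craft valve): salt=1 valve=2
After 5 (craft anchor): anchor=2 salt=1 valve=1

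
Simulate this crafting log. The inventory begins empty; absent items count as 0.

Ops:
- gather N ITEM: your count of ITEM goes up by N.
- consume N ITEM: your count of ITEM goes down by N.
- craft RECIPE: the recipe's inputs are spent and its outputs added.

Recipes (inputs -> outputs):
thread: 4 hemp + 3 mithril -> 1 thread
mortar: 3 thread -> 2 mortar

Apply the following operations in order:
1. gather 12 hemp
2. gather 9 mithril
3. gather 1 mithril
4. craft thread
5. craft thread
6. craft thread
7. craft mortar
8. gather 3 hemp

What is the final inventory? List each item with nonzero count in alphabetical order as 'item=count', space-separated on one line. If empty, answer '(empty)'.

Answer: hemp=3 mithril=1 mortar=2

Derivation:
After 1 (gather 12 hemp): hemp=12
After 2 (gather 9 mithril): hemp=12 mithril=9
After 3 (gather 1 mithril): hemp=12 mithril=10
After 4 (craft thread): hemp=8 mithril=7 thread=1
After 5 (craft thread): hemp=4 mithril=4 thread=2
After 6 (craft thread): mithril=1 thread=3
After 7 (craft mortar): mithril=1 mortar=2
After 8 (gather 3 hemp): hemp=3 mithril=1 mortar=2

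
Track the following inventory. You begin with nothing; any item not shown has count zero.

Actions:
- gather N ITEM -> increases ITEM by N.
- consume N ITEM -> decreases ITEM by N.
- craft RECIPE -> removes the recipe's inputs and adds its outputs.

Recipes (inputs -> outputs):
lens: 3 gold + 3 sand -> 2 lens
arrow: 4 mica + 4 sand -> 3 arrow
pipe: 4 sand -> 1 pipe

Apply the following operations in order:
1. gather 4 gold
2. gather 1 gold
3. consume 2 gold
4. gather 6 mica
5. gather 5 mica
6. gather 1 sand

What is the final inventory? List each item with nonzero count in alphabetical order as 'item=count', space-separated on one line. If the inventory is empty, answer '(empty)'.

After 1 (gather 4 gold): gold=4
After 2 (gather 1 gold): gold=5
After 3 (consume 2 gold): gold=3
After 4 (gather 6 mica): gold=3 mica=6
After 5 (gather 5 mica): gold=3 mica=11
After 6 (gather 1 sand): gold=3 mica=11 sand=1

Answer: gold=3 mica=11 sand=1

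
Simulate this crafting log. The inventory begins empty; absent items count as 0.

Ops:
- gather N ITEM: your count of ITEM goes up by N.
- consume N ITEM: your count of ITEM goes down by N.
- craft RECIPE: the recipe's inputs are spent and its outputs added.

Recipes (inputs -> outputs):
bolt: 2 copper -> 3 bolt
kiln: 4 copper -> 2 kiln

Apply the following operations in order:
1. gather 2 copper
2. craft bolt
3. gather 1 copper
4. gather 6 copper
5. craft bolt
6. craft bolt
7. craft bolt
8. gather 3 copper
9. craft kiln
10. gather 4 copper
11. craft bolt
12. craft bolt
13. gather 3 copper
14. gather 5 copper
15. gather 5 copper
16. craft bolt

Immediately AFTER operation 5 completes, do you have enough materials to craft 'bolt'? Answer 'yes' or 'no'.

Answer: yes

Derivation:
After 1 (gather 2 copper): copper=2
After 2 (craft bolt): bolt=3
After 3 (gather 1 copper): bolt=3 copper=1
After 4 (gather 6 copper): bolt=3 copper=7
After 5 (craft bolt): bolt=6 copper=5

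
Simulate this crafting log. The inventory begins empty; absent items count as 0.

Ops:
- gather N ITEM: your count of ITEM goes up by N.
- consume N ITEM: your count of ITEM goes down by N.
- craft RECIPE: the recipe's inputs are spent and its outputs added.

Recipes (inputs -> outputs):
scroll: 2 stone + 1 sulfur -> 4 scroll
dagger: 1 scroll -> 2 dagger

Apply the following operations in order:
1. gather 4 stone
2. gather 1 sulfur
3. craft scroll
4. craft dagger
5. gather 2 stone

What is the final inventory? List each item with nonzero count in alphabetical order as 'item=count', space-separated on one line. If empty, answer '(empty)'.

After 1 (gather 4 stone): stone=4
After 2 (gather 1 sulfur): stone=4 sulfur=1
After 3 (craft scroll): scroll=4 stone=2
After 4 (craft dagger): dagger=2 scroll=3 stone=2
After 5 (gather 2 stone): dagger=2 scroll=3 stone=4

Answer: dagger=2 scroll=3 stone=4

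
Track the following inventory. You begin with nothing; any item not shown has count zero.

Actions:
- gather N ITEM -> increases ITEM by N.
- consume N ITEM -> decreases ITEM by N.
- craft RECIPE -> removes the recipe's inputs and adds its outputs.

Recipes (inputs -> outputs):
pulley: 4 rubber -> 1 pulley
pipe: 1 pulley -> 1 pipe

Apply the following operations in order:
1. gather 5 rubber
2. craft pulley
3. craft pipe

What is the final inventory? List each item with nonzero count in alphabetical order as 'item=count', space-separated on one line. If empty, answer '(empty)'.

Answer: pipe=1 rubber=1

Derivation:
After 1 (gather 5 rubber): rubber=5
After 2 (craft pulley): pulley=1 rubber=1
After 3 (craft pipe): pipe=1 rubber=1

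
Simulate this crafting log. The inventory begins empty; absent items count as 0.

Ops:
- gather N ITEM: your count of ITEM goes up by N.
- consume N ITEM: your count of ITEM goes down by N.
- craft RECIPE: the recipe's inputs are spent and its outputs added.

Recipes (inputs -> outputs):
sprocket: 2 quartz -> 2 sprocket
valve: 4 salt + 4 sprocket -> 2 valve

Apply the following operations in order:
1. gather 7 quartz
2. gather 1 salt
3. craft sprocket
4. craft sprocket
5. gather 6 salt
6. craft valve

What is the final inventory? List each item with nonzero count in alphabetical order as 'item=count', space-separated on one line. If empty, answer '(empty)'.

After 1 (gather 7 quartz): quartz=7
After 2 (gather 1 salt): quartz=7 salt=1
After 3 (craft sprocket): quartz=5 salt=1 sprocket=2
After 4 (craft sprocket): quartz=3 salt=1 sprocket=4
After 5 (gather 6 salt): quartz=3 salt=7 sprocket=4
After 6 (craft valve): quartz=3 salt=3 valve=2

Answer: quartz=3 salt=3 valve=2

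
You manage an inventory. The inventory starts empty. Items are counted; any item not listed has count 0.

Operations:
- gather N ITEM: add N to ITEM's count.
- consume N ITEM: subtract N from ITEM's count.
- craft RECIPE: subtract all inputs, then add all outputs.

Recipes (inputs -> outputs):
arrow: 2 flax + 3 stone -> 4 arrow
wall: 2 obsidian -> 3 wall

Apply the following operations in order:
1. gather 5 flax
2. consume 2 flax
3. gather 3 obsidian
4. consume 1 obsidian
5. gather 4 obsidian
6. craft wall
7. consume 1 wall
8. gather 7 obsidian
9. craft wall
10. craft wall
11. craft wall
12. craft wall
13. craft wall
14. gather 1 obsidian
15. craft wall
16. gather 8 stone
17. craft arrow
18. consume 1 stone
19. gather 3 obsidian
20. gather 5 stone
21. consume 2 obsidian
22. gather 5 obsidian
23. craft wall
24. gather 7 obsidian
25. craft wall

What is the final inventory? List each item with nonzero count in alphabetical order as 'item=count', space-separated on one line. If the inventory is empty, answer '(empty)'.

Answer: arrow=4 flax=1 obsidian=9 stone=9 wall=26

Derivation:
After 1 (gather 5 flax): flax=5
After 2 (consume 2 flax): flax=3
After 3 (gather 3 obsidian): flax=3 obsidian=3
After 4 (consume 1 obsidian): flax=3 obsidian=2
After 5 (gather 4 obsidian): flax=3 obsidian=6
After 6 (craft wall): flax=3 obsidian=4 wall=3
After 7 (consume 1 wall): flax=3 obsidian=4 wall=2
After 8 (gather 7 obsidian): flax=3 obsidian=11 wall=2
After 9 (craft wall): flax=3 obsidian=9 wall=5
After 10 (craft wall): flax=3 obsidian=7 wall=8
After 11 (craft wall): flax=3 obsidian=5 wall=11
After 12 (craft wall): flax=3 obsidian=3 wall=14
After 13 (craft wall): flax=3 obsidian=1 wall=17
After 14 (gather 1 obsidian): flax=3 obsidian=2 wall=17
After 15 (craft wall): flax=3 wall=20
After 16 (gather 8 stone): flax=3 stone=8 wall=20
After 17 (craft arrow): arrow=4 flax=1 stone=5 wall=20
After 18 (consume 1 stone): arrow=4 flax=1 stone=4 wall=20
After 19 (gather 3 obsidian): arrow=4 flax=1 obsidian=3 stone=4 wall=20
After 20 (gather 5 stone): arrow=4 flax=1 obsidian=3 stone=9 wall=20
After 21 (consume 2 obsidian): arrow=4 flax=1 obsidian=1 stone=9 wall=20
After 22 (gather 5 obsidian): arrow=4 flax=1 obsidian=6 stone=9 wall=20
After 23 (craft wall): arrow=4 flax=1 obsidian=4 stone=9 wall=23
After 24 (gather 7 obsidian): arrow=4 flax=1 obsidian=11 stone=9 wall=23
After 25 (craft wall): arrow=4 flax=1 obsidian=9 stone=9 wall=26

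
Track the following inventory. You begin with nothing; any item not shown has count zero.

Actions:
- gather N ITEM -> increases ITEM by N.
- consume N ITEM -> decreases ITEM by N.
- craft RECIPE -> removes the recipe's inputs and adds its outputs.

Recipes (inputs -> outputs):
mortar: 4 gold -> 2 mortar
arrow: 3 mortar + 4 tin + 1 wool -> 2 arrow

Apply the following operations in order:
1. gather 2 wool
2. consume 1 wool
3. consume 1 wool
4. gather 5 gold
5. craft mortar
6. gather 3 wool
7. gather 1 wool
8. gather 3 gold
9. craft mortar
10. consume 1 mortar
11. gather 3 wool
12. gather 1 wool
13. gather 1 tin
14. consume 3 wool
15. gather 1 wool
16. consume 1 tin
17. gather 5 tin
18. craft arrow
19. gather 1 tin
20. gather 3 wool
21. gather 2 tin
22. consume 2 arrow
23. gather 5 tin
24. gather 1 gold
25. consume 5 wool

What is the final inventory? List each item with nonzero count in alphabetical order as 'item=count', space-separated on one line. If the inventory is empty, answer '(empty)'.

After 1 (gather 2 wool): wool=2
After 2 (consume 1 wool): wool=1
After 3 (consume 1 wool): (empty)
After 4 (gather 5 gold): gold=5
After 5 (craft mortar): gold=1 mortar=2
After 6 (gather 3 wool): gold=1 mortar=2 wool=3
After 7 (gather 1 wool): gold=1 mortar=2 wool=4
After 8 (gather 3 gold): gold=4 mortar=2 wool=4
After 9 (craft mortar): mortar=4 wool=4
After 10 (consume 1 mortar): mortar=3 wool=4
After 11 (gather 3 wool): mortar=3 wool=7
After 12 (gather 1 wool): mortar=3 wool=8
After 13 (gather 1 tin): mortar=3 tin=1 wool=8
After 14 (consume 3 wool): mortar=3 tin=1 wool=5
After 15 (gather 1 wool): mortar=3 tin=1 wool=6
After 16 (consume 1 tin): mortar=3 wool=6
After 17 (gather 5 tin): mortar=3 tin=5 wool=6
After 18 (craft arrow): arrow=2 tin=1 wool=5
After 19 (gather 1 tin): arrow=2 tin=2 wool=5
After 20 (gather 3 wool): arrow=2 tin=2 wool=8
After 21 (gather 2 tin): arrow=2 tin=4 wool=8
After 22 (consume 2 arrow): tin=4 wool=8
After 23 (gather 5 tin): tin=9 wool=8
After 24 (gather 1 gold): gold=1 tin=9 wool=8
After 25 (consume 5 wool): gold=1 tin=9 wool=3

Answer: gold=1 tin=9 wool=3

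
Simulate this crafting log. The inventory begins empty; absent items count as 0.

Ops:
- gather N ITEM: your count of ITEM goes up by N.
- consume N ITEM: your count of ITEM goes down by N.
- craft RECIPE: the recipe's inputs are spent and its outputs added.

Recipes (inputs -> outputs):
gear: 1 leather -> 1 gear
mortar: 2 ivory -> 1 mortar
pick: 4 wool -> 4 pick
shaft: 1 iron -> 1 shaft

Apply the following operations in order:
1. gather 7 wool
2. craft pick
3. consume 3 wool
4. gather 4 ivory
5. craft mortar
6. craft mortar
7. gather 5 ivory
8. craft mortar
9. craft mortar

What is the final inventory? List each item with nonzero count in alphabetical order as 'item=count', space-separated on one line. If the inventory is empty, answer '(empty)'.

After 1 (gather 7 wool): wool=7
After 2 (craft pick): pick=4 wool=3
After 3 (consume 3 wool): pick=4
After 4 (gather 4 ivory): ivory=4 pick=4
After 5 (craft mortar): ivory=2 mortar=1 pick=4
After 6 (craft mortar): mortar=2 pick=4
After 7 (gather 5 ivory): ivory=5 mortar=2 pick=4
After 8 (craft mortar): ivory=3 mortar=3 pick=4
After 9 (craft mortar): ivory=1 mortar=4 pick=4

Answer: ivory=1 mortar=4 pick=4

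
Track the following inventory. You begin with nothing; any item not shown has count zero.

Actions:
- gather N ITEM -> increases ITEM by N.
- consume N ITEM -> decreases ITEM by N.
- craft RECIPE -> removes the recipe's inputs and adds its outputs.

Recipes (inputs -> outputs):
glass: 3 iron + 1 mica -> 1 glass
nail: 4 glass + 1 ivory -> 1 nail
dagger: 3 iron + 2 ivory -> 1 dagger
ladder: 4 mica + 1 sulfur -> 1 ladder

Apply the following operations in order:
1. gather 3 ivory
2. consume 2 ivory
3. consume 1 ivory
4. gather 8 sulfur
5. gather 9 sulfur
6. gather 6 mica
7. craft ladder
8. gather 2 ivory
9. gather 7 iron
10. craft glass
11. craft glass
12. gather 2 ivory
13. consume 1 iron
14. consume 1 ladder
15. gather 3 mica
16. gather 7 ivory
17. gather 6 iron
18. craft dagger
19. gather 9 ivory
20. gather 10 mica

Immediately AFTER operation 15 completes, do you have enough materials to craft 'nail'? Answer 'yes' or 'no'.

Answer: no

Derivation:
After 1 (gather 3 ivory): ivory=3
After 2 (consume 2 ivory): ivory=1
After 3 (consume 1 ivory): (empty)
After 4 (gather 8 sulfur): sulfur=8
After 5 (gather 9 sulfur): sulfur=17
After 6 (gather 6 mica): mica=6 sulfur=17
After 7 (craft ladder): ladder=1 mica=2 sulfur=16
After 8 (gather 2 ivory): ivory=2 ladder=1 mica=2 sulfur=16
After 9 (gather 7 iron): iron=7 ivory=2 ladder=1 mica=2 sulfur=16
After 10 (craft glass): glass=1 iron=4 ivory=2 ladder=1 mica=1 sulfur=16
After 11 (craft glass): glass=2 iron=1 ivory=2 ladder=1 sulfur=16
After 12 (gather 2 ivory): glass=2 iron=1 ivory=4 ladder=1 sulfur=16
After 13 (consume 1 iron): glass=2 ivory=4 ladder=1 sulfur=16
After 14 (consume 1 ladder): glass=2 ivory=4 sulfur=16
After 15 (gather 3 mica): glass=2 ivory=4 mica=3 sulfur=16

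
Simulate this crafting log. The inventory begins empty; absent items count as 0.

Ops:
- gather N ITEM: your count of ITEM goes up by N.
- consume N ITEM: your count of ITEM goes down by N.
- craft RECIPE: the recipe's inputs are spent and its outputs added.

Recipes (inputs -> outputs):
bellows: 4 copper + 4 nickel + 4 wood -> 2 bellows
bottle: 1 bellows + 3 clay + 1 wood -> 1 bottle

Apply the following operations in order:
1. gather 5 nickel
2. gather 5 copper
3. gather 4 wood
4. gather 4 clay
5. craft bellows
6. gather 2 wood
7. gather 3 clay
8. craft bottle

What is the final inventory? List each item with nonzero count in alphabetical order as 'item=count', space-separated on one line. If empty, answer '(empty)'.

After 1 (gather 5 nickel): nickel=5
After 2 (gather 5 copper): copper=5 nickel=5
After 3 (gather 4 wood): copper=5 nickel=5 wood=4
After 4 (gather 4 clay): clay=4 copper=5 nickel=5 wood=4
After 5 (craft bellows): bellows=2 clay=4 copper=1 nickel=1
After 6 (gather 2 wood): bellows=2 clay=4 copper=1 nickel=1 wood=2
After 7 (gather 3 clay): bellows=2 clay=7 copper=1 nickel=1 wood=2
After 8 (craft bottle): bellows=1 bottle=1 clay=4 copper=1 nickel=1 wood=1

Answer: bellows=1 bottle=1 clay=4 copper=1 nickel=1 wood=1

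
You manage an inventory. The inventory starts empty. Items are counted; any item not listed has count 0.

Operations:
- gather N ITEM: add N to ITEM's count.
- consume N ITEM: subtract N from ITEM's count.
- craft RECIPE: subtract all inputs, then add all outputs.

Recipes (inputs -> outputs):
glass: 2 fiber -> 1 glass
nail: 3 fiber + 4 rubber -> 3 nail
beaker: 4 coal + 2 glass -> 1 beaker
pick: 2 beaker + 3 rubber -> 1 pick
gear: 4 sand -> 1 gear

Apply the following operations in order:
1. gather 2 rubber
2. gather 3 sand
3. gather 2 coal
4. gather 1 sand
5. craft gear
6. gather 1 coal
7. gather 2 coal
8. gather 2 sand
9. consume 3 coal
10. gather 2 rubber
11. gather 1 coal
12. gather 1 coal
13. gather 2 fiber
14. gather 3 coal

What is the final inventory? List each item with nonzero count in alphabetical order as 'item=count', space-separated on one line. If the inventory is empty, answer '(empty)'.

After 1 (gather 2 rubber): rubber=2
After 2 (gather 3 sand): rubber=2 sand=3
After 3 (gather 2 coal): coal=2 rubber=2 sand=3
After 4 (gather 1 sand): coal=2 rubber=2 sand=4
After 5 (craft gear): coal=2 gear=1 rubber=2
After 6 (gather 1 coal): coal=3 gear=1 rubber=2
After 7 (gather 2 coal): coal=5 gear=1 rubber=2
After 8 (gather 2 sand): coal=5 gear=1 rubber=2 sand=2
After 9 (consume 3 coal): coal=2 gear=1 rubber=2 sand=2
After 10 (gather 2 rubber): coal=2 gear=1 rubber=4 sand=2
After 11 (gather 1 coal): coal=3 gear=1 rubber=4 sand=2
After 12 (gather 1 coal): coal=4 gear=1 rubber=4 sand=2
After 13 (gather 2 fiber): coal=4 fiber=2 gear=1 rubber=4 sand=2
After 14 (gather 3 coal): coal=7 fiber=2 gear=1 rubber=4 sand=2

Answer: coal=7 fiber=2 gear=1 rubber=4 sand=2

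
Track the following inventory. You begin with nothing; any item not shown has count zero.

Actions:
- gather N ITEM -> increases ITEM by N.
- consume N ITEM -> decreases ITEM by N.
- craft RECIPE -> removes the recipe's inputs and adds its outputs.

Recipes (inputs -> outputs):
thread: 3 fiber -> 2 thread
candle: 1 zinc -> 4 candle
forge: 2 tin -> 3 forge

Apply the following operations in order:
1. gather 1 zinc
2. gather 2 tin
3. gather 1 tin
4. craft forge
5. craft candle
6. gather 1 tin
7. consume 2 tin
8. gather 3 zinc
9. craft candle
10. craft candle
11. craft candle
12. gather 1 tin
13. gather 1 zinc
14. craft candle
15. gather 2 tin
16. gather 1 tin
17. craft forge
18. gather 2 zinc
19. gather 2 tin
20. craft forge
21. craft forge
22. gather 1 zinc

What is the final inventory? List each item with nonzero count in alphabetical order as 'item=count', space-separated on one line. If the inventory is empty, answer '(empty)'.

Answer: candle=20 forge=12 zinc=3

Derivation:
After 1 (gather 1 zinc): zinc=1
After 2 (gather 2 tin): tin=2 zinc=1
After 3 (gather 1 tin): tin=3 zinc=1
After 4 (craft forge): forge=3 tin=1 zinc=1
After 5 (craft candle): candle=4 forge=3 tin=1
After 6 (gather 1 tin): candle=4 forge=3 tin=2
After 7 (consume 2 tin): candle=4 forge=3
After 8 (gather 3 zinc): candle=4 forge=3 zinc=3
After 9 (craft candle): candle=8 forge=3 zinc=2
After 10 (craft candle): candle=12 forge=3 zinc=1
After 11 (craft candle): candle=16 forge=3
After 12 (gather 1 tin): candle=16 forge=3 tin=1
After 13 (gather 1 zinc): candle=16 forge=3 tin=1 zinc=1
After 14 (craft candle): candle=20 forge=3 tin=1
After 15 (gather 2 tin): candle=20 forge=3 tin=3
After 16 (gather 1 tin): candle=20 forge=3 tin=4
After 17 (craft forge): candle=20 forge=6 tin=2
After 18 (gather 2 zinc): candle=20 forge=6 tin=2 zinc=2
After 19 (gather 2 tin): candle=20 forge=6 tin=4 zinc=2
After 20 (craft forge): candle=20 forge=9 tin=2 zinc=2
After 21 (craft forge): candle=20 forge=12 zinc=2
After 22 (gather 1 zinc): candle=20 forge=12 zinc=3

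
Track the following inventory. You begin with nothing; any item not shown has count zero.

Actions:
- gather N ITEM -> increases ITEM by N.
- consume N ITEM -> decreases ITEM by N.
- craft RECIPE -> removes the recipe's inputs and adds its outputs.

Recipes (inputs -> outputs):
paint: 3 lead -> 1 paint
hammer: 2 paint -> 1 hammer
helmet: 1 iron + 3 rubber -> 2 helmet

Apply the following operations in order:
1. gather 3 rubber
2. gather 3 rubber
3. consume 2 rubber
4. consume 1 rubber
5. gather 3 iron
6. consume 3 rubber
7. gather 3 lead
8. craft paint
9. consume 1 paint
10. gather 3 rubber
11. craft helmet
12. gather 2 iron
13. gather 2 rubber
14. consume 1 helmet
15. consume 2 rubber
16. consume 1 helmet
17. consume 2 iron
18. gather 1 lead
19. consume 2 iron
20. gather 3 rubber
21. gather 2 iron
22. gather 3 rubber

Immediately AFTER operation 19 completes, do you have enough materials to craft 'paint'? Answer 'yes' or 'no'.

After 1 (gather 3 rubber): rubber=3
After 2 (gather 3 rubber): rubber=6
After 3 (consume 2 rubber): rubber=4
After 4 (consume 1 rubber): rubber=3
After 5 (gather 3 iron): iron=3 rubber=3
After 6 (consume 3 rubber): iron=3
After 7 (gather 3 lead): iron=3 lead=3
After 8 (craft paint): iron=3 paint=1
After 9 (consume 1 paint): iron=3
After 10 (gather 3 rubber): iron=3 rubber=3
After 11 (craft helmet): helmet=2 iron=2
After 12 (gather 2 iron): helmet=2 iron=4
After 13 (gather 2 rubber): helmet=2 iron=4 rubber=2
After 14 (consume 1 helmet): helmet=1 iron=4 rubber=2
After 15 (consume 2 rubber): helmet=1 iron=4
After 16 (consume 1 helmet): iron=4
After 17 (consume 2 iron): iron=2
After 18 (gather 1 lead): iron=2 lead=1
After 19 (consume 2 iron): lead=1

Answer: no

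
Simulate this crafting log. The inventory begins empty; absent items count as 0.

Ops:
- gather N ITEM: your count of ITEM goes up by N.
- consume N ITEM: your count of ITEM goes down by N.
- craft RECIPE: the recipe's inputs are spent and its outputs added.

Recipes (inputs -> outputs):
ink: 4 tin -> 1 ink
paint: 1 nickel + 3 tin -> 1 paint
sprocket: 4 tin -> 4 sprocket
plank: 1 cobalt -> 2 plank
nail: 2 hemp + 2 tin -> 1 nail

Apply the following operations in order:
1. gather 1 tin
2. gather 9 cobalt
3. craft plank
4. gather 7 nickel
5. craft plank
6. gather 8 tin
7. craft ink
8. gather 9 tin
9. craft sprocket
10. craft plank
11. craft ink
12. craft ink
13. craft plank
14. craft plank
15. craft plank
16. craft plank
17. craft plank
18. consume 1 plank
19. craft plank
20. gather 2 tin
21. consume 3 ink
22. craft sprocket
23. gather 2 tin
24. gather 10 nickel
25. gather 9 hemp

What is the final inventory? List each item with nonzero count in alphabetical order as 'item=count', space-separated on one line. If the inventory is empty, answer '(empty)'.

After 1 (gather 1 tin): tin=1
After 2 (gather 9 cobalt): cobalt=9 tin=1
After 3 (craft plank): cobalt=8 plank=2 tin=1
After 4 (gather 7 nickel): cobalt=8 nickel=7 plank=2 tin=1
After 5 (craft plank): cobalt=7 nickel=7 plank=4 tin=1
After 6 (gather 8 tin): cobalt=7 nickel=7 plank=4 tin=9
After 7 (craft ink): cobalt=7 ink=1 nickel=7 plank=4 tin=5
After 8 (gather 9 tin): cobalt=7 ink=1 nickel=7 plank=4 tin=14
After 9 (craft sprocket): cobalt=7 ink=1 nickel=7 plank=4 sprocket=4 tin=10
After 10 (craft plank): cobalt=6 ink=1 nickel=7 plank=6 sprocket=4 tin=10
After 11 (craft ink): cobalt=6 ink=2 nickel=7 plank=6 sprocket=4 tin=6
After 12 (craft ink): cobalt=6 ink=3 nickel=7 plank=6 sprocket=4 tin=2
After 13 (craft plank): cobalt=5 ink=3 nickel=7 plank=8 sprocket=4 tin=2
After 14 (craft plank): cobalt=4 ink=3 nickel=7 plank=10 sprocket=4 tin=2
After 15 (craft plank): cobalt=3 ink=3 nickel=7 plank=12 sprocket=4 tin=2
After 16 (craft plank): cobalt=2 ink=3 nickel=7 plank=14 sprocket=4 tin=2
After 17 (craft plank): cobalt=1 ink=3 nickel=7 plank=16 sprocket=4 tin=2
After 18 (consume 1 plank): cobalt=1 ink=3 nickel=7 plank=15 sprocket=4 tin=2
After 19 (craft plank): ink=3 nickel=7 plank=17 sprocket=4 tin=2
After 20 (gather 2 tin): ink=3 nickel=7 plank=17 sprocket=4 tin=4
After 21 (consume 3 ink): nickel=7 plank=17 sprocket=4 tin=4
After 22 (craft sprocket): nickel=7 plank=17 sprocket=8
After 23 (gather 2 tin): nickel=7 plank=17 sprocket=8 tin=2
After 24 (gather 10 nickel): nickel=17 plank=17 sprocket=8 tin=2
After 25 (gather 9 hemp): hemp=9 nickel=17 plank=17 sprocket=8 tin=2

Answer: hemp=9 nickel=17 plank=17 sprocket=8 tin=2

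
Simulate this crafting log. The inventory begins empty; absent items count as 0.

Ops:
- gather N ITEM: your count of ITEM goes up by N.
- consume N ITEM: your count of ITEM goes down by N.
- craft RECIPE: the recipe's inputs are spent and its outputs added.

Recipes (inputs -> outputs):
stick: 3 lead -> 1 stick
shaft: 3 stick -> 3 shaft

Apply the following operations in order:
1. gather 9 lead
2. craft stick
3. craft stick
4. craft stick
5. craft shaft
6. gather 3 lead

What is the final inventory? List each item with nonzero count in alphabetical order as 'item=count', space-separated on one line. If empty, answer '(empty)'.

After 1 (gather 9 lead): lead=9
After 2 (craft stick): lead=6 stick=1
After 3 (craft stick): lead=3 stick=2
After 4 (craft stick): stick=3
After 5 (craft shaft): shaft=3
After 6 (gather 3 lead): lead=3 shaft=3

Answer: lead=3 shaft=3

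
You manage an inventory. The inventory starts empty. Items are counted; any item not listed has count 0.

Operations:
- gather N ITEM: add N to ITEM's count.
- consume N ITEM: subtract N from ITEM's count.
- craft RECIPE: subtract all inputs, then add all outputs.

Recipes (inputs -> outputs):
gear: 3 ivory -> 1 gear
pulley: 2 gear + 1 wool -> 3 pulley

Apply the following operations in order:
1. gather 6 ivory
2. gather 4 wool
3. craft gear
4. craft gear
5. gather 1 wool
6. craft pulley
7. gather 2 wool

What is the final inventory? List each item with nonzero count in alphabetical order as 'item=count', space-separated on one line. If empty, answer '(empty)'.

Answer: pulley=3 wool=6

Derivation:
After 1 (gather 6 ivory): ivory=6
After 2 (gather 4 wool): ivory=6 wool=4
After 3 (craft gear): gear=1 ivory=3 wool=4
After 4 (craft gear): gear=2 wool=4
After 5 (gather 1 wool): gear=2 wool=5
After 6 (craft pulley): pulley=3 wool=4
After 7 (gather 2 wool): pulley=3 wool=6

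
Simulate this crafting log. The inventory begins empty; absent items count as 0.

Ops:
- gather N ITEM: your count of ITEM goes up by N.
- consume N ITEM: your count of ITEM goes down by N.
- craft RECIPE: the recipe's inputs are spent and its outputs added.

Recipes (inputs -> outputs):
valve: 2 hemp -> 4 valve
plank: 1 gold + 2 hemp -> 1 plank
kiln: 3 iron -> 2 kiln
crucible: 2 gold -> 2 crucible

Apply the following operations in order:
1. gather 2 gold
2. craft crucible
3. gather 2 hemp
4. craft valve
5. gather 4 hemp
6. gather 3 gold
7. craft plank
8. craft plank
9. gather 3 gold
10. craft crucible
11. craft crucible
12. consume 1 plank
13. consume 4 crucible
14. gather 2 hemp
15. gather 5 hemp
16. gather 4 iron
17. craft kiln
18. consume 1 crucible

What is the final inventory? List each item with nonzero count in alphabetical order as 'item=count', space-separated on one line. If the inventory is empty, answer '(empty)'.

After 1 (gather 2 gold): gold=2
After 2 (craft crucible): crucible=2
After 3 (gather 2 hemp): crucible=2 hemp=2
After 4 (craft valve): crucible=2 valve=4
After 5 (gather 4 hemp): crucible=2 hemp=4 valve=4
After 6 (gather 3 gold): crucible=2 gold=3 hemp=4 valve=4
After 7 (craft plank): crucible=2 gold=2 hemp=2 plank=1 valve=4
After 8 (craft plank): crucible=2 gold=1 plank=2 valve=4
After 9 (gather 3 gold): crucible=2 gold=4 plank=2 valve=4
After 10 (craft crucible): crucible=4 gold=2 plank=2 valve=4
After 11 (craft crucible): crucible=6 plank=2 valve=4
After 12 (consume 1 plank): crucible=6 plank=1 valve=4
After 13 (consume 4 crucible): crucible=2 plank=1 valve=4
After 14 (gather 2 hemp): crucible=2 hemp=2 plank=1 valve=4
After 15 (gather 5 hemp): crucible=2 hemp=7 plank=1 valve=4
After 16 (gather 4 iron): crucible=2 hemp=7 iron=4 plank=1 valve=4
After 17 (craft kiln): crucible=2 hemp=7 iron=1 kiln=2 plank=1 valve=4
After 18 (consume 1 crucible): crucible=1 hemp=7 iron=1 kiln=2 plank=1 valve=4

Answer: crucible=1 hemp=7 iron=1 kiln=2 plank=1 valve=4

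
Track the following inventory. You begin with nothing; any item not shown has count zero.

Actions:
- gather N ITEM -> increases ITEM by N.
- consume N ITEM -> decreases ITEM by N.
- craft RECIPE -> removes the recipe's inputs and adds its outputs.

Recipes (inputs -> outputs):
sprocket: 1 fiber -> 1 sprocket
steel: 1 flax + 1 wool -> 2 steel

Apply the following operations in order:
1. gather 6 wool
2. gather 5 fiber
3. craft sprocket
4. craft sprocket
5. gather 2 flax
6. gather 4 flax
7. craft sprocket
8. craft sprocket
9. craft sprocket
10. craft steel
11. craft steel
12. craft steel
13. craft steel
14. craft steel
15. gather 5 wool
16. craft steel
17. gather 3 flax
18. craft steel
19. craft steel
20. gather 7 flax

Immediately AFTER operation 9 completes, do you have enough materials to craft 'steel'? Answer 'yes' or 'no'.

Answer: yes

Derivation:
After 1 (gather 6 wool): wool=6
After 2 (gather 5 fiber): fiber=5 wool=6
After 3 (craft sprocket): fiber=4 sprocket=1 wool=6
After 4 (craft sprocket): fiber=3 sprocket=2 wool=6
After 5 (gather 2 flax): fiber=3 flax=2 sprocket=2 wool=6
After 6 (gather 4 flax): fiber=3 flax=6 sprocket=2 wool=6
After 7 (craft sprocket): fiber=2 flax=6 sprocket=3 wool=6
After 8 (craft sprocket): fiber=1 flax=6 sprocket=4 wool=6
After 9 (craft sprocket): flax=6 sprocket=5 wool=6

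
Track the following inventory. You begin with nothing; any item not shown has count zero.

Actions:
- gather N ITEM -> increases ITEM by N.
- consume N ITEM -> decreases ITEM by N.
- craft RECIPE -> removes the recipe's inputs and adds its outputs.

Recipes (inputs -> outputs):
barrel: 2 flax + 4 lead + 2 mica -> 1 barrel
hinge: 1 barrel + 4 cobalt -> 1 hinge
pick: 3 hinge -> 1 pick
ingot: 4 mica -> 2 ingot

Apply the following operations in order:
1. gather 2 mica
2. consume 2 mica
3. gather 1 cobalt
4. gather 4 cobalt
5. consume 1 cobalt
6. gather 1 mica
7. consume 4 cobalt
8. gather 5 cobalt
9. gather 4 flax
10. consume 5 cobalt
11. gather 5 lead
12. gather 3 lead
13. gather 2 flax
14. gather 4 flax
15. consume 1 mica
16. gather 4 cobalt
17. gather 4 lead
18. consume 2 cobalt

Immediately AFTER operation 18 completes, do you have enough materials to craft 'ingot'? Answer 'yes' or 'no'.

After 1 (gather 2 mica): mica=2
After 2 (consume 2 mica): (empty)
After 3 (gather 1 cobalt): cobalt=1
After 4 (gather 4 cobalt): cobalt=5
After 5 (consume 1 cobalt): cobalt=4
After 6 (gather 1 mica): cobalt=4 mica=1
After 7 (consume 4 cobalt): mica=1
After 8 (gather 5 cobalt): cobalt=5 mica=1
After 9 (gather 4 flax): cobalt=5 flax=4 mica=1
After 10 (consume 5 cobalt): flax=4 mica=1
After 11 (gather 5 lead): flax=4 lead=5 mica=1
After 12 (gather 3 lead): flax=4 lead=8 mica=1
After 13 (gather 2 flax): flax=6 lead=8 mica=1
After 14 (gather 4 flax): flax=10 lead=8 mica=1
After 15 (consume 1 mica): flax=10 lead=8
After 16 (gather 4 cobalt): cobalt=4 flax=10 lead=8
After 17 (gather 4 lead): cobalt=4 flax=10 lead=12
After 18 (consume 2 cobalt): cobalt=2 flax=10 lead=12

Answer: no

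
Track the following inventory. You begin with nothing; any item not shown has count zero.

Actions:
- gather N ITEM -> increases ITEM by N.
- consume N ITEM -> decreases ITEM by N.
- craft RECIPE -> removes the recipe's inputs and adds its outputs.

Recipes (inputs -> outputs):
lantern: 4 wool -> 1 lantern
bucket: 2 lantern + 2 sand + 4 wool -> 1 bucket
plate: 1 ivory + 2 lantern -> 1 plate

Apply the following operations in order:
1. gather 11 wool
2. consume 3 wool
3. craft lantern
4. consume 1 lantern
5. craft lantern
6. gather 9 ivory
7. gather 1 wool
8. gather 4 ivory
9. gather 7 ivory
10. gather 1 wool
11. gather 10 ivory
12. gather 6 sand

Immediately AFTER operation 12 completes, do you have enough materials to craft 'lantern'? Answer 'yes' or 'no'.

After 1 (gather 11 wool): wool=11
After 2 (consume 3 wool): wool=8
After 3 (craft lantern): lantern=1 wool=4
After 4 (consume 1 lantern): wool=4
After 5 (craft lantern): lantern=1
After 6 (gather 9 ivory): ivory=9 lantern=1
After 7 (gather 1 wool): ivory=9 lantern=1 wool=1
After 8 (gather 4 ivory): ivory=13 lantern=1 wool=1
After 9 (gather 7 ivory): ivory=20 lantern=1 wool=1
After 10 (gather 1 wool): ivory=20 lantern=1 wool=2
After 11 (gather 10 ivory): ivory=30 lantern=1 wool=2
After 12 (gather 6 sand): ivory=30 lantern=1 sand=6 wool=2

Answer: no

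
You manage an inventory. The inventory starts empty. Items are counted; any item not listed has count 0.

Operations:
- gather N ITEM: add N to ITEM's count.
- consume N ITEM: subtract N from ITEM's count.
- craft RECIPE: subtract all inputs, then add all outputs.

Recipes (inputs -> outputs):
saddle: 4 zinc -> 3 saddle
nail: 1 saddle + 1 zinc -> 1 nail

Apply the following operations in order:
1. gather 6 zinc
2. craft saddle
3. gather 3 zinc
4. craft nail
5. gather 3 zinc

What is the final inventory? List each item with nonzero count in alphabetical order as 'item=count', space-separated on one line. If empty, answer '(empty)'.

Answer: nail=1 saddle=2 zinc=7

Derivation:
After 1 (gather 6 zinc): zinc=6
After 2 (craft saddle): saddle=3 zinc=2
After 3 (gather 3 zinc): saddle=3 zinc=5
After 4 (craft nail): nail=1 saddle=2 zinc=4
After 5 (gather 3 zinc): nail=1 saddle=2 zinc=7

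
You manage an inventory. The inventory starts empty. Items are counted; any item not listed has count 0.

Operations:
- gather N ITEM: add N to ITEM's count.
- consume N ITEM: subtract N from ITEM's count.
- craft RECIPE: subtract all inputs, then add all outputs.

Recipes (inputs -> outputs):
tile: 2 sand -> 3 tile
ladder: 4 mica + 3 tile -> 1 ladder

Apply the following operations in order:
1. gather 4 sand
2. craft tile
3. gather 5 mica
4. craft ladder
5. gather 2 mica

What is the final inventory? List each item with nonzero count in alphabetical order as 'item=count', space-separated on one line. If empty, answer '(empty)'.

After 1 (gather 4 sand): sand=4
After 2 (craft tile): sand=2 tile=3
After 3 (gather 5 mica): mica=5 sand=2 tile=3
After 4 (craft ladder): ladder=1 mica=1 sand=2
After 5 (gather 2 mica): ladder=1 mica=3 sand=2

Answer: ladder=1 mica=3 sand=2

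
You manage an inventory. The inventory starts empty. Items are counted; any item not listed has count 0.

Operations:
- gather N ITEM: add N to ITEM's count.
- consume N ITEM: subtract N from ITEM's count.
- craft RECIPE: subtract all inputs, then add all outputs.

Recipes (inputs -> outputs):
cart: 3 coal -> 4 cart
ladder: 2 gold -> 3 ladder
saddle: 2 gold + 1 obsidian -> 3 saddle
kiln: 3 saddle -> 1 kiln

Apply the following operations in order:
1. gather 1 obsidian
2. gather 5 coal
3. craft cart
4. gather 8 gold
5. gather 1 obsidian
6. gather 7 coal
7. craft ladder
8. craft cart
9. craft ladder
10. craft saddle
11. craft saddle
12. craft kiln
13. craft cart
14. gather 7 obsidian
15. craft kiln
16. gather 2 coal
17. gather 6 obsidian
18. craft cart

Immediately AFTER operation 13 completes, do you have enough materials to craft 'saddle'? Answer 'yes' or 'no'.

After 1 (gather 1 obsidian): obsidian=1
After 2 (gather 5 coal): coal=5 obsidian=1
After 3 (craft cart): cart=4 coal=2 obsidian=1
After 4 (gather 8 gold): cart=4 coal=2 gold=8 obsidian=1
After 5 (gather 1 obsidian): cart=4 coal=2 gold=8 obsidian=2
After 6 (gather 7 coal): cart=4 coal=9 gold=8 obsidian=2
After 7 (craft ladder): cart=4 coal=9 gold=6 ladder=3 obsidian=2
After 8 (craft cart): cart=8 coal=6 gold=6 ladder=3 obsidian=2
After 9 (craft ladder): cart=8 coal=6 gold=4 ladder=6 obsidian=2
After 10 (craft saddle): cart=8 coal=6 gold=2 ladder=6 obsidian=1 saddle=3
After 11 (craft saddle): cart=8 coal=6 ladder=6 saddle=6
After 12 (craft kiln): cart=8 coal=6 kiln=1 ladder=6 saddle=3
After 13 (craft cart): cart=12 coal=3 kiln=1 ladder=6 saddle=3

Answer: no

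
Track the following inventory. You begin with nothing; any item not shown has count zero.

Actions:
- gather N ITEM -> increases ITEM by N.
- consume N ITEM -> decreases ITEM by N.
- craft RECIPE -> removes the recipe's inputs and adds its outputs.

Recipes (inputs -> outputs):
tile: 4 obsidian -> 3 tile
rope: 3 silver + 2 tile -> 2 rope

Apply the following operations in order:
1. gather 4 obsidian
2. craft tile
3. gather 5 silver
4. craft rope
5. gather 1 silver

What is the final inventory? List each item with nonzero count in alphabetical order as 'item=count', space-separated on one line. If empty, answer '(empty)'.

After 1 (gather 4 obsidian): obsidian=4
After 2 (craft tile): tile=3
After 3 (gather 5 silver): silver=5 tile=3
After 4 (craft rope): rope=2 silver=2 tile=1
After 5 (gather 1 silver): rope=2 silver=3 tile=1

Answer: rope=2 silver=3 tile=1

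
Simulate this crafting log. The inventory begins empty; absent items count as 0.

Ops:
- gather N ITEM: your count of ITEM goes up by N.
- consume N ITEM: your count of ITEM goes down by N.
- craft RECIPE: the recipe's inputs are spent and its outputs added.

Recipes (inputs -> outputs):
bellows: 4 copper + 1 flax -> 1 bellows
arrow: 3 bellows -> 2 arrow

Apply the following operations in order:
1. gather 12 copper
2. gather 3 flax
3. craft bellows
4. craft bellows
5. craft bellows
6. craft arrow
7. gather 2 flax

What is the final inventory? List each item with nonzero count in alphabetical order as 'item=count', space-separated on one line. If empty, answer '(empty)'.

Answer: arrow=2 flax=2

Derivation:
After 1 (gather 12 copper): copper=12
After 2 (gather 3 flax): copper=12 flax=3
After 3 (craft bellows): bellows=1 copper=8 flax=2
After 4 (craft bellows): bellows=2 copper=4 flax=1
After 5 (craft bellows): bellows=3
After 6 (craft arrow): arrow=2
After 7 (gather 2 flax): arrow=2 flax=2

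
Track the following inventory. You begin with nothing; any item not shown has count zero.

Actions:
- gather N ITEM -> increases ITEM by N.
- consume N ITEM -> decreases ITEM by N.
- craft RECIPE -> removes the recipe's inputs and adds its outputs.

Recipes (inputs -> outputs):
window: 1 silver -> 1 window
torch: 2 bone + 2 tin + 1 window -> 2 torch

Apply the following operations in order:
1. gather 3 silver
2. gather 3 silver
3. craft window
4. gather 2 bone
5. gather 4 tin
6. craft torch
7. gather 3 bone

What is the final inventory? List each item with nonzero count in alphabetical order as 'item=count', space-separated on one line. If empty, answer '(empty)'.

After 1 (gather 3 silver): silver=3
After 2 (gather 3 silver): silver=6
After 3 (craft window): silver=5 window=1
After 4 (gather 2 bone): bone=2 silver=5 window=1
After 5 (gather 4 tin): bone=2 silver=5 tin=4 window=1
After 6 (craft torch): silver=5 tin=2 torch=2
After 7 (gather 3 bone): bone=3 silver=5 tin=2 torch=2

Answer: bone=3 silver=5 tin=2 torch=2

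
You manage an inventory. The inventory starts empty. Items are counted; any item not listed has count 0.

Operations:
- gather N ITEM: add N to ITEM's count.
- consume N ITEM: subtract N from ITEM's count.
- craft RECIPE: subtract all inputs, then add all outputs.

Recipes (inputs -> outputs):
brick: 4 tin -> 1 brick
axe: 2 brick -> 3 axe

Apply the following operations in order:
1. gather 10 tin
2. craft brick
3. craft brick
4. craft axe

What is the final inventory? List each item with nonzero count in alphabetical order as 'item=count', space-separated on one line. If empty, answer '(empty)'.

Answer: axe=3 tin=2

Derivation:
After 1 (gather 10 tin): tin=10
After 2 (craft brick): brick=1 tin=6
After 3 (craft brick): brick=2 tin=2
After 4 (craft axe): axe=3 tin=2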